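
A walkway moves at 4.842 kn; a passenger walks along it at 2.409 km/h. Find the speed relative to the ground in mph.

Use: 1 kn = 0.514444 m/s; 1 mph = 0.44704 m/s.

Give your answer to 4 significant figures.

4.842 kn × 0.514444 = 2.49094 m/s
2.409 km/h × (1/3.6) = 0.669167 m/s
Combined: 2.49094 + 0.669167 = 3.16011 m/s
In mph: 3.16011 / 0.44704 = 7.06896 mph

7.069 mph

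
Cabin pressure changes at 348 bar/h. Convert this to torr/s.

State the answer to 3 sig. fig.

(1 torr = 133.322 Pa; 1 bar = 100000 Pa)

72.5 torr/s

348 bar/h × 100000 Pa/bar ÷ 3600 s/h = 9666.67 Pa/s
9666.67 Pa/s ÷ 133.322 Pa/torr = 72.5062 torr/s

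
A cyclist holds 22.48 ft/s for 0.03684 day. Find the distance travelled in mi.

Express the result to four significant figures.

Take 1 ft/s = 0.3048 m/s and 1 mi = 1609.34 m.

22.48 ft/s × 0.3048 = 6.8519 m/s
0.03684 day × 86400 = 3182.98 s
d = v × t = 6.8519 m/s × 3182.98 s = 21809.5 m
21809.5 m ÷ (1609.34 m/mi) = 13.5518 mi

13.55 mi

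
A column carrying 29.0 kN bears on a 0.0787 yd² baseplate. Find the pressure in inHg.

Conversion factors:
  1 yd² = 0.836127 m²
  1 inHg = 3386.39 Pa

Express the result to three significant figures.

130 inHg

29.0 kN × 1000 → 29000 N
0.0787 yd² × 0.836127 → 0.0658032 m²
P = F / A = 29000 N / 0.0658032 m² = 440708 Pa
440708 Pa ÷ (3386.39 Pa/inHg) = 130.141 inHg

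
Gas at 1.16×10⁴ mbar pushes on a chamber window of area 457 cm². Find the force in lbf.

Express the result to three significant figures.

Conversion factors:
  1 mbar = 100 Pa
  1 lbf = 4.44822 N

1.19×10⁴ lbf

1.16×10⁴ mbar × 100 → 1.16×10⁶ Pa
457 cm² × 0.0001 → 0.0457 m²
F = P × A = 1.16×10⁶ Pa × 0.0457 m² = 53012 N
53012 N ÷ (4.44822 N/lbf) = 11917.6 lbf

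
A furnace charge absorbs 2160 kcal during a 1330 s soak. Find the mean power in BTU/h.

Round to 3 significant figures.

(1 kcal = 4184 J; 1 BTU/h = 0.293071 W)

2.32×10⁴ BTU/h

2160 kcal × 4184 = 9.03744×10⁶ J
P = E / t = 9.03744×10⁶ J / 1330 s = 6795.07 W
6795.07 W ÷ (0.293071 W/BTU/h) = 23185.7 BTU/h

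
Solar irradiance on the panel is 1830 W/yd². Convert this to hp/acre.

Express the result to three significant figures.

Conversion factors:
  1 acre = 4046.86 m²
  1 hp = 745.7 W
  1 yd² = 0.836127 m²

1.19×10⁴ hp/acre

1830 W/yd² ÷ 0.836127 m²/yd² = 2188.66 W/m²
2188.66 W/m² ÷ 745.7 W/hp × 4046.86 m²/acre = 11877.7 hp/acre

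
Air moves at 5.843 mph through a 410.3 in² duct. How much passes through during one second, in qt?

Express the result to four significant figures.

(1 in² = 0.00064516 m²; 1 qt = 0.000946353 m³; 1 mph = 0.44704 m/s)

5.843 mph × 0.44704 = 2.61205 m/s
410.3 in² × 0.00064516 = 0.264709 m²
V = v × A × t = 2.61205 m/s × 0.264709 m² × 1 s = 0.691433 m³
0.691433 m³ ÷ (0.000946353 m³/qt) = 730.629 qt

730.6 qt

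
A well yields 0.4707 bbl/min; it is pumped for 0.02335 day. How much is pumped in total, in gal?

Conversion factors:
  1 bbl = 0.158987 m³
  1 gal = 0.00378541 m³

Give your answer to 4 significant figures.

0.4707 bbl/min → 0.00124725 m³/s
0.02335 day → 2017.44 s
V = Q × t = 0.00124725 × 2017.44 = 2.51625 m³
In gal: 2.51625 / 0.00378541 = 664.723 gal

664.7 gal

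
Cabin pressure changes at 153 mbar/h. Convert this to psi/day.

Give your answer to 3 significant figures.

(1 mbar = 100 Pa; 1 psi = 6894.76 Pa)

153 mbar/h × 100 Pa/mbar ÷ 3600 s/h = 4.25 Pa/s
4.25 Pa/s ÷ 6894.76 Pa/psi × 86400 s/day = 53.2578 psi/day

53.3 psi/day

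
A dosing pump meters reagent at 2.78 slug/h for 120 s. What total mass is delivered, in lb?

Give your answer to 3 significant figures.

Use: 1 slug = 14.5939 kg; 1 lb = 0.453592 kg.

2.78 slug/h → 0.0112697 kg/s
m = ṁ × t = 0.0112697 × 120 = 1.35236 kg
In lb: 1.35236 / 0.453592 = 2.98145 lb

2.98 lb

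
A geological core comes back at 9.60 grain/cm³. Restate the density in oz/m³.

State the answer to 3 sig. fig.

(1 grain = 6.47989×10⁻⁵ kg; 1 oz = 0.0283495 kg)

2.19×10⁴ oz/m³

9.60 grain/cm³ × 6.47989×10⁻⁵ kg/grain ÷ 10⁻⁶ m³/cm³ = 622.069 kg/m³
622.069 kg/m³ ÷ 0.0283495 kg/oz = 21942.9 oz/m³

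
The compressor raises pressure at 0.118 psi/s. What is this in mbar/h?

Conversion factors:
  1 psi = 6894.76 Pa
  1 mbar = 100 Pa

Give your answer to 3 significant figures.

2.93×10⁴ mbar/h

0.118 psi/s × 6894.76 Pa/psi = 813.582 Pa/s
813.582 Pa/s ÷ 100 Pa/mbar × 3600 s/h = 29289 mbar/h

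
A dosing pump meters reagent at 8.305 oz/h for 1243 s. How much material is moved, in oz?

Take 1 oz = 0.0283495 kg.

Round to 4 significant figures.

2.868 oz

8.305 oz/h → 6.54007×10⁻⁵ kg/s
m = ṁ × t = 6.54007×10⁻⁵ × 1243 = 0.0812931 kg
In oz: 0.0812931 / 0.0283495 = 2.86753 oz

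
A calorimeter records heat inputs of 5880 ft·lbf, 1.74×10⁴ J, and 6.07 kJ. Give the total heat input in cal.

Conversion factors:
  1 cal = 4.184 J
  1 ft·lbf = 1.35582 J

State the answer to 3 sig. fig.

5880 ft·lbf × 1.35582 → 7972.22 J
1.74×10⁴ J (already J)
6.07 kJ × 1000 → 6070 J
Combined: 7972.22 + 17400 + 6070 = 31442.2 J
In cal: 31442.2 / 4.184 = 7514.87 cal

7510 cal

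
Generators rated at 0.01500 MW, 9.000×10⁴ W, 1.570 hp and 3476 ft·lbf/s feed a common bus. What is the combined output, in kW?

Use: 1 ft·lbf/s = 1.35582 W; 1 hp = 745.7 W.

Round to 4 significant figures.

110.9 kW

0.01500 MW × 1000000 → 15000 W
9.000×10⁴ W (already W)
1.570 hp × 745.7 → 1170.75 W
3476 ft·lbf/s × 1.35582 → 4712.83 W
Total: 15000 + 90000 + 1170.75 + 4712.83 = 110884 W
In kW: 110884 / 1000 = 110.884 kW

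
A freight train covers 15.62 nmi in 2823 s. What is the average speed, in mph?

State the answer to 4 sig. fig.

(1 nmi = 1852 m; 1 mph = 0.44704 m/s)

15.62 nmi × 1852 = 28928.2 m
v = d / t = 28928.2 m / 2823 s = 10.2473 m/s
10.2473 m/s ÷ (0.44704 m/s/mph) = 22.9226 mph

22.92 mph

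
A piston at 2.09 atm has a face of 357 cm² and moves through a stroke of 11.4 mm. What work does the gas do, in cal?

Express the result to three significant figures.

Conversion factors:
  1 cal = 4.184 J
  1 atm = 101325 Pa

2.09 atm → 211769 Pa
357 cm² → 0.0357 m²
F = P × A = 211769 × 0.0357 = 7560.15 N
11.4 mm → 0.0114 m
W = F × d = 7560.15 × 0.0114 = 86.1857 J
In cal: 86.1857 / 4.184 = 20.5989 cal

20.6 cal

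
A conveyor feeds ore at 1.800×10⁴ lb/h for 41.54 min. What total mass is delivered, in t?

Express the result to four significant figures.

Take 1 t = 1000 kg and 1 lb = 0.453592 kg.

5.653 t

1.800×10⁴ lb/h → 2.26796 kg/s
41.54 min → 2492.4 s
m = ṁ × t = 2.26796 × 2492.4 = 5652.66 kg
In t: 5652.66 / 1000 = 5.65266 t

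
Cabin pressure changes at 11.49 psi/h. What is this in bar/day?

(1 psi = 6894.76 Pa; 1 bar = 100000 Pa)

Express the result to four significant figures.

11.49 psi/h × 6894.76 Pa/psi ÷ 3600 s/h = 22.0058 Pa/s
22.0058 Pa/s ÷ 100000 Pa/bar × 86400 s/day = 19.013 bar/day

19.01 bar/day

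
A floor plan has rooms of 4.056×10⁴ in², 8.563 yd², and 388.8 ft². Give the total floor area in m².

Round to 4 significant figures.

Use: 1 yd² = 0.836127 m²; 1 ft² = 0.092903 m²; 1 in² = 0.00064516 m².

4.056×10⁴ in² × 0.00064516 → 26.1677 m²
8.563 yd² × 0.836127 → 7.15976 m²
388.8 ft² × 0.092903 → 36.1207 m²
Sum: 26.1677 + 7.15976 + 36.1207 = 69.4482 m²

69.45 m²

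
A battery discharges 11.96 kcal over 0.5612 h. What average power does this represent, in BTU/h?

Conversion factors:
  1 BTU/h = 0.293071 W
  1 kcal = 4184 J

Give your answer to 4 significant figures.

11.96 kcal × 4184 → 50040.6 J
0.5612 h × 3600 → 2020.32 s
P = E / t = 50040.6 J / 2020.32 s = 24.7687 W
24.7687 W ÷ (0.293071 W/BTU/h) = 84.5143 BTU/h

84.51 BTU/h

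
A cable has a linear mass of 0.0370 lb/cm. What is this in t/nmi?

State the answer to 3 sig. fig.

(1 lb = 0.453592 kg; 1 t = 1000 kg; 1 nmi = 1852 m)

0.0370 lb/cm × 0.453592 kg/lb ÷ 0.01 m/cm = 1.67829 kg/m
1.67829 kg/m ÷ 1000 kg/t × 1852 m/nmi = 3.10819 t/nmi

3.11 t/nmi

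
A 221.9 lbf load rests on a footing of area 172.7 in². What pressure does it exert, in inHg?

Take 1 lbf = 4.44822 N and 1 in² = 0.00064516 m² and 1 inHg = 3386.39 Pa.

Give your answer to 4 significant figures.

221.9 lbf × 4.44822 → 987.06 N
172.7 in² × 0.00064516 → 0.111419 m²
P = F / A = 987.06 N / 0.111419 m² = 8858.99 Pa
8858.99 Pa ÷ (3386.39 Pa/inHg) = 2.61606 inHg

2.616 inHg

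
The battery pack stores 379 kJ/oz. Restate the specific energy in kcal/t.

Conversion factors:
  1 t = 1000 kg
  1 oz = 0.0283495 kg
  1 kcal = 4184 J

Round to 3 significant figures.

3.20×10⁶ kcal/t

379 kJ/oz × 1000 J/kJ ÷ 0.0283495 kg/oz = 1.33688×10⁷ J/kg
1.33688×10⁷ J/kg ÷ 4184 J/kcal × 1000 kg/t = 3.19522×10⁶ kcal/t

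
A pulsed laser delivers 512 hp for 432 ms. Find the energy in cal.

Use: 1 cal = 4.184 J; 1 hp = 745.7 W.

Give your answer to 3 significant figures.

3.94×10⁴ cal

512 hp × 745.7 → 381798 W
432 ms × 0.001 → 0.432 s
E = P × t = 381798 W × 0.432 s = 164937 J
164937 J ÷ (4.184 J/cal) = 39420.9 cal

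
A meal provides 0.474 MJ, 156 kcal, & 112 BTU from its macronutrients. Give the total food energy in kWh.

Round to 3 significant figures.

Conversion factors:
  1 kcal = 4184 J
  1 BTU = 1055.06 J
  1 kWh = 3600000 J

0.474 MJ × 1000000 = 474000 J
156 kcal × 4184 = 652704 J
112 BTU × 1055.06 = 118167 J
Sum: 474000 + 652704 + 118167 = 1.24487×10⁶ J
In kWh: 1.24487×10⁶ / 3600000 = 0.345797 kWh

0.346 kWh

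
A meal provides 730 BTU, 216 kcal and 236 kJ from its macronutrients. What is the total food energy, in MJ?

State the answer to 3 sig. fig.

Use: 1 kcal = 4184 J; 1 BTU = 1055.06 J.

1.91 MJ

730 BTU × 1055.06 = 770194 J
216 kcal × 4184 = 903744 J
236 kJ × 1000 = 236000 J
Combined: 770194 + 903744 + 236000 = 1.90994×10⁶ J
In MJ: 1.90994×10⁶ / 1000000 = 1.90994 MJ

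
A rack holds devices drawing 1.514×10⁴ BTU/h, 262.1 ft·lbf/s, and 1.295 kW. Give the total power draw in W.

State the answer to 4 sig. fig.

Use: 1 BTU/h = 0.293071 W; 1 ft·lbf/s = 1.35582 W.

6087 W

1.514×10⁴ BTU/h × 0.293071 = 4437.09 W
262.1 ft·lbf/s × 1.35582 = 355.36 W
1.295 kW × 1000 = 1295 W
Sum: 4437.09 + 355.36 + 1295 = 6087.45 W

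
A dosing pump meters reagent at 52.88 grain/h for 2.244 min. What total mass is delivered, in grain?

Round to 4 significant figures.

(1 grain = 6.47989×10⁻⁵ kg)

1.978 grain

52.88 grain/h → 9.51824×10⁻⁷ kg/s
2.244 min → 134.64 s
m = ṁ × t = 9.51824×10⁻⁷ × 134.64 = 1.28154×10⁻⁴ kg
In grain: 1.28154×10⁻⁴ / 6.47989×10⁻⁵ = 1.97772 grain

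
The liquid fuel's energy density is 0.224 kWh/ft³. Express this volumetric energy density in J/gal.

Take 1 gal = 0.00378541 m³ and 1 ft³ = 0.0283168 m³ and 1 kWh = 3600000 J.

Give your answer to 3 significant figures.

0.224 kWh/ft³ × 3600000 J/kWh ÷ 0.0283168 m³/ft³ = 2.84778×10⁷ J/m³
2.84778×10⁷ J/m³ × 0.00378541 m³/gal = 107800 J/gal

1.08×10⁵ J/gal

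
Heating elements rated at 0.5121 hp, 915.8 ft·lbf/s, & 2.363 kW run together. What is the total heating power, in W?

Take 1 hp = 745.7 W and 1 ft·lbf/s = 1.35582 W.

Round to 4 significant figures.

0.5121 hp × 745.7 = 381.873 W
915.8 ft·lbf/s × 1.35582 = 1241.66 W
2.363 kW × 1000 = 2363 W
Sum: 381.873 + 1241.66 + 2363 = 3986.53 W

3987 W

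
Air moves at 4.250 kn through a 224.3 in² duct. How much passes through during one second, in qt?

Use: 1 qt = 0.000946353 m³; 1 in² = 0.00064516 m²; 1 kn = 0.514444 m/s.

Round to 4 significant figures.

334.3 qt

4.250 kn × 0.514444 → 2.18639 m/s
224.3 in² × 0.00064516 → 0.144709 m²
V = v × A × t = 2.18639 m/s × 0.144709 m² × 1 s = 0.31639 m³
0.31639 m³ ÷ (0.000946353 m³/qt) = 334.326 qt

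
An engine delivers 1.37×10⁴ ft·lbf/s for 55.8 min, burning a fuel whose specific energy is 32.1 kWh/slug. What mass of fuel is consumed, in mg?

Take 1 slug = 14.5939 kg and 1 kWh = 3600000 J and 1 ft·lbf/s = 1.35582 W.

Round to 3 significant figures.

1.37×10⁴ ft·lbf/s → 18574.7 W
55.8 min → 3348 s
E = P × t = 18574.7 × 3348 = 6.21881×10⁷ J
32.1 kWh/slug → 7.91838×10⁶ J/kg
m = E / e_s = 6.21881×10⁷ / 7.91838×10⁶ = 7.85364 kg
In mg: 7.85364 / 10⁻⁶ = 7.85364×10⁶ mg

7.85×10⁶ mg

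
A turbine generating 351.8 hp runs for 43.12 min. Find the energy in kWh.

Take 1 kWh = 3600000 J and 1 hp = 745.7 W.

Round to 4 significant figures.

351.8 hp × 745.7 → 262337 W
43.12 min × 60 → 2587.2 s
E = P × t = 262337 W × 2587.2 s = 6.78718×10⁸ J
6.78718×10⁸ J ÷ (3600000 J/kWh) = 188.533 kWh

188.5 kWh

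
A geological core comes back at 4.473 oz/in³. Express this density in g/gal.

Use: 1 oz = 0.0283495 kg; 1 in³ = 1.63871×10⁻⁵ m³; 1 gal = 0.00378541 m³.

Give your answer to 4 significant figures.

4.473 oz/in³ × 0.0283495 kg/oz ÷ 1.63871×10⁻⁵ m³/in³ = 7738.24 kg/m³
7738.24 kg/m³ ÷ 0.001 kg/g × 0.00378541 m³/gal = 29292.4 g/gal

2.929×10⁴ g/gal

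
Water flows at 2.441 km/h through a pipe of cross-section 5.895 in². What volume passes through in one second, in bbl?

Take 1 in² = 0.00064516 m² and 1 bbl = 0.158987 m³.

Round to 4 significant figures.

0.01622 bbl

2.441 km/h × (1/3.6) → 0.678056 m/s
5.895 in² × 0.00064516 → 0.00380322 m²
V = v × A × t = 0.678056 m/s × 0.00380322 m² × 1 s = 0.0025788 m³
0.0025788 m³ ÷ (0.158987 m³/bbl) = 0.0162202 bbl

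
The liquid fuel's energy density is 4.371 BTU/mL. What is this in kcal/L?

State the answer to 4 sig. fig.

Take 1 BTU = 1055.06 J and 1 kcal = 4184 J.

1102 kcal/L

4.371 BTU/mL × 1055.06 J/BTU ÷ 10⁻⁶ m³/mL = 4.61167×10⁹ J/m³
4.61167×10⁹ J/m³ ÷ 4184 J/kcal × 0.001 m³/L = 1102.22 kcal/L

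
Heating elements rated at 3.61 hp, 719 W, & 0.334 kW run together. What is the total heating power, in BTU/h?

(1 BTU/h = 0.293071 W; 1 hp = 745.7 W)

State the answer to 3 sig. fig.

1.28×10⁴ BTU/h

3.61 hp × 745.7 = 2691.98 W
719 W (already W)
0.334 kW × 1000 = 334 W
Total: 2691.98 + 719 + 334 = 3744.98 W
In BTU/h: 3744.98 / 0.293071 = 12778.4 BTU/h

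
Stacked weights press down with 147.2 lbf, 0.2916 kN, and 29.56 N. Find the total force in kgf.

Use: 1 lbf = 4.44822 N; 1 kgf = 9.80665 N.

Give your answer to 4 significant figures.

147.2 lbf × 4.44822 → 654.778 N
0.2916 kN × 1000 → 291.6 N
29.56 N (already N)
Total: 654.778 + 291.6 + 29.56 = 975.938 N
In kgf: 975.938 / 9.80665 = 99.518 kgf

99.52 kgf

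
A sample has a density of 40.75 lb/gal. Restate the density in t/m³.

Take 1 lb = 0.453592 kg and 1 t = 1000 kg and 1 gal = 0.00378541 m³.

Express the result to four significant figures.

4.883 t/m³

40.75 lb/gal × 0.453592 kg/lb ÷ 0.00378541 m³/gal = 4882.93 kg/m³
4882.93 kg/m³ ÷ 1000 kg/t = 4.88293 t/m³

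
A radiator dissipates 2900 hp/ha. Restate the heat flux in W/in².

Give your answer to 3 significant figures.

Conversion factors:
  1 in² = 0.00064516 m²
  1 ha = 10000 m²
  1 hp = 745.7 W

0.140 W/in²

2900 hp/ha × 745.7 W/hp ÷ 10000 m²/ha = 216.253 W/m²
216.253 W/m² × 0.00064516 m²/in² = 0.139518 W/in²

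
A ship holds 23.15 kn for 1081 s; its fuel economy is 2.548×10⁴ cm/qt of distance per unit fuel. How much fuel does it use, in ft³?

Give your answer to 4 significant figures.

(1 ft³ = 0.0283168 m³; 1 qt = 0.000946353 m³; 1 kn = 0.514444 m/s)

23.15 kn → 11.9094 m/s
d = v × t = 11.9094 × 1081 = 12874.1 m
2.548×10⁴ cm/qt → 269244 m/m³
V = d / (distance per unit fuel) = 12874.1 / 269244 = 0.0478157 m³
In ft³: 0.0478157 / 0.0283168 = 1.6886 ft³

1.689 ft³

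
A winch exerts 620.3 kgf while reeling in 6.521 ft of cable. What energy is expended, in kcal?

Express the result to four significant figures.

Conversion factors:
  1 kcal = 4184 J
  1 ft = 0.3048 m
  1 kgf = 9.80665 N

2.890 kcal

620.3 kgf × 9.80665 = 6083.06 N
6.521 ft × 0.3048 = 1.9876 m
W = F × d = 6083.06 N × 1.9876 m = 12090.7 J
12090.7 J ÷ (4184 J/kcal) = 2.88975 kcal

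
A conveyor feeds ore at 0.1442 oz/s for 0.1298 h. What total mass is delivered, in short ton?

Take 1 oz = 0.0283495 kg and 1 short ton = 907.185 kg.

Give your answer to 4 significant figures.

0.1442 oz/s → 0.004088 kg/s
0.1298 h → 467.28 s
m = ṁ × t = 0.004088 × 467.28 = 1.91024 kg
In short ton: 1.91024 / 907.185 = 0.00210568 short ton

0.002106 short ton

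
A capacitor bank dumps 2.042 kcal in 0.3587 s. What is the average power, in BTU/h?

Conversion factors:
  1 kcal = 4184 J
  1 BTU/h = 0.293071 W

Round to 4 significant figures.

2.042 kcal × 4184 = 8543.73 J
P = E / t = 8543.73 J / 0.3587 s = 23818.6 W
23818.6 W ÷ (0.293071 W/BTU/h) = 81272.5 BTU/h

8.127×10⁴ BTU/h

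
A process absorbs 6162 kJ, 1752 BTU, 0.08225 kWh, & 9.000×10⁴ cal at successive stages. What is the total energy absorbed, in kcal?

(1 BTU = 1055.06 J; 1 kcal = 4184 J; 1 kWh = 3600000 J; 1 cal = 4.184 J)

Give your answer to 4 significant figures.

6162 kJ × 1000 → 6.162×10⁶ J
1752 BTU × 1055.06 → 1.84847×10⁶ J
0.08225 kWh × 3600000 → 296100 J
9.000×10⁴ cal × 4.184 → 376560 J
Combined: 6.162×10⁶ + 1.84847×10⁶ + 296100 + 376560 = 8.68313×10⁶ J
In kcal: 8.68313×10⁶ / 4184 = 2075.32 kcal

2075 kcal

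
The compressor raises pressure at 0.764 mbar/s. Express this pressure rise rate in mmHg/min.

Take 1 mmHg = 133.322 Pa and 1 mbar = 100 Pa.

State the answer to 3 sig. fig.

0.764 mbar/s × 100 Pa/mbar = 76.4 Pa/s
76.4 Pa/s ÷ 133.322 Pa/mmHg × 60 s/min = 34.3829 mmHg/min

34.4 mmHg/min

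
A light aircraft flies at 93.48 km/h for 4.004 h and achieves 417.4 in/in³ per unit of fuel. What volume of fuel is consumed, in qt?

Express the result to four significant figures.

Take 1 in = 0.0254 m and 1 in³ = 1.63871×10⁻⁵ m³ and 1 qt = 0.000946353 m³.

611.3 qt

93.48 km/h → 25.9667 m/s
4.004 h → 14414.4 s
d = v × t = 25.9667 × 14414.4 = 374294 m
417.4 in/in³ → 646970 m/m³
V = d / (distance per unit fuel) = 374294 / 646970 = 0.578534 m³
In qt: 0.578534 / 0.000946353 = 611.33 qt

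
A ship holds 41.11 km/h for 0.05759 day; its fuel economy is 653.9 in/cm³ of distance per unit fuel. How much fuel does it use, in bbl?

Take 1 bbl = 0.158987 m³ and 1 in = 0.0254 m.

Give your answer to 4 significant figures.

0.02152 bbl

41.11 km/h → 11.4194 m/s
0.05759 day → 4975.78 s
d = v × t = 11.4194 × 4975.78 = 56820.4 m
653.9 in/cm³ → 1.66091×10⁷ m/m³
V = d / (distance per unit fuel) = 56820.4 / 1.66091×10⁷ = 0.00342104 m³
In bbl: 0.00342104 / 0.158987 = 0.0215177 bbl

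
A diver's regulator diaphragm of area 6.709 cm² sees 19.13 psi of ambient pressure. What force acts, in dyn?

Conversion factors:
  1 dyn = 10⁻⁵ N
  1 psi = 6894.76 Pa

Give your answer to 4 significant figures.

8.849×10⁶ dyn

19.13 psi × 6894.76 = 131897 Pa
6.709 cm² × 0.0001 = 6.709×10⁻⁴ m²
F = P × A = 131897 Pa × 6.709×10⁻⁴ m² = 88.4897 N
88.4897 N ÷ (10⁻⁵ N/dyn) = 8.84897×10⁶ dyn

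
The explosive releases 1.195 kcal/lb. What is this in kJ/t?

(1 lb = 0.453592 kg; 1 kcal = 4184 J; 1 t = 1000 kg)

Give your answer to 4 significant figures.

1.102×10⁴ kJ/t

1.195 kcal/lb × 4184 J/kcal ÷ 0.453592 kg/lb = 11022.9 J/kg
11022.9 J/kg ÷ 1000 J/kJ × 1000 kg/t = 11022.9 kJ/t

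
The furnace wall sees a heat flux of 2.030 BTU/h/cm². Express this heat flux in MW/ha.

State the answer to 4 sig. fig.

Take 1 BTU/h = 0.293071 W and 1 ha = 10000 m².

59.49 MW/ha

2.030 BTU/h/cm² × 0.293071 W/BTU/h ÷ 0.0001 m²/cm² = 5949.34 W/m²
5949.34 W/m² ÷ 1000000 W/MW × 10000 m²/ha = 59.4934 MW/ha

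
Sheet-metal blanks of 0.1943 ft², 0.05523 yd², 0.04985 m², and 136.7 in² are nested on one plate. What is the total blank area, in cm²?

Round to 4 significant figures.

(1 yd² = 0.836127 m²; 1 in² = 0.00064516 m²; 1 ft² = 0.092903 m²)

2023 cm²

0.1943 ft² × 0.092903 → 0.0180511 m²
0.05523 yd² × 0.836127 → 0.0461793 m²
0.04985 m² (already m²)
136.7 in² × 0.00064516 → 0.0881934 m²
Sum: 0.0180511 + 0.0461793 + 0.04985 + 0.0881934 = 0.202274 m²
In cm²: 0.202274 / 0.0001 = 2022.74 cm²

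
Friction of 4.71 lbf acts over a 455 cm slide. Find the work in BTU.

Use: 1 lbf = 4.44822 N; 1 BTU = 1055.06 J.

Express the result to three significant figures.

4.71 lbf × 4.44822 → 20.9511 N
455 cm × 0.01 → 4.55 m
W = F × d = 20.9511 N × 4.55 m = 95.3275 J
95.3275 J ÷ (1055.06 J/BTU) = 0.0903527 BTU

0.0904 BTU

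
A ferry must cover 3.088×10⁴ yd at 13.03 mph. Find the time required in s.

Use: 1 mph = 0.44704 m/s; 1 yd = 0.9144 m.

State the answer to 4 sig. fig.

4848 s

3.088×10⁴ yd × 0.9144 = 28236.7 m
13.03 mph × 0.44704 = 5.82493 m/s
t = d / v = 28236.7 m / 5.82493 m/s = 4847.56 s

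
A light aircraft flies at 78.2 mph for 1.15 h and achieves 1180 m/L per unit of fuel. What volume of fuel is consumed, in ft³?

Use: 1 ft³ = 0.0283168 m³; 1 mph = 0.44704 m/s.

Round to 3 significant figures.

4.33 ft³

78.2 mph → 34.9585 m/s
1.15 h → 4140 s
d = v × t = 34.9585 × 4140 = 144728 m
1180 m/L → 1.18×10⁶ m/m³
V = d / (distance per unit fuel) = 144728 / 1.18×10⁶ = 0.122651 m³
In ft³: 0.122651 / 0.0283168 = 4.33139 ft³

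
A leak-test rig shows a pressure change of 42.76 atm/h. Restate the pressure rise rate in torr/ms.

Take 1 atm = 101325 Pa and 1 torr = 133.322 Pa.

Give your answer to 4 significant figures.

0.009027 torr/ms

42.76 atm/h × 101325 Pa/atm ÷ 3600 s/h = 1203.52 Pa/s
1203.52 Pa/s ÷ 133.322 Pa/torr × 0.001 s/ms = 0.00902717 torr/ms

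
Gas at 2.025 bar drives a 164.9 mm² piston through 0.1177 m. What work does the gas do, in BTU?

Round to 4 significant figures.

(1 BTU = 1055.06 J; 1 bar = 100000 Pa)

0.003725 BTU

2.025 bar → 202500 Pa
164.9 mm² → 1.649×10⁻⁴ m²
F = P × A = 202500 × 1.649×10⁻⁴ = 33.3922 N
W = F × d = 33.3922 × 0.1177 = 3.93026 J
In BTU: 3.93026 / 1055.06 = 0.00372515 BTU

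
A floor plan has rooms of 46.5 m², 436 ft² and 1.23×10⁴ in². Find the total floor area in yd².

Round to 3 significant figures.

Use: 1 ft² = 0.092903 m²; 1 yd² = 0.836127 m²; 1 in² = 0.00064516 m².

46.5 m² (already m²)
436 ft² × 0.092903 = 40.5057 m²
1.23×10⁴ in² × 0.00064516 = 7.93547 m²
Combined: 46.5 + 40.5057 + 7.93547 = 94.9412 m²
In yd²: 94.9412 / 0.836127 = 113.549 yd²

114 yd²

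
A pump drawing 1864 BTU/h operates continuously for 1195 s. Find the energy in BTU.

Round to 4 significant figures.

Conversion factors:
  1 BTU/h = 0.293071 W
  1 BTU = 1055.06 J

618.7 BTU

1864 BTU/h × 0.293071 → 546.284 W
E = P × t = 546.284 W × 1195 s = 652809 J
652809 J ÷ (1055.06 J/BTU) = 618.741 BTU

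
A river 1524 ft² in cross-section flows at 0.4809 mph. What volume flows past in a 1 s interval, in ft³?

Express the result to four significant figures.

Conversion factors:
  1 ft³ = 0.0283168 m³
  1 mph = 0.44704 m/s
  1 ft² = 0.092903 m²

1075 ft³

0.4809 mph × 0.44704 = 0.214982 m/s
1524 ft² × 0.092903 = 141.584 m²
V = v × A × t = 0.214982 m/s × 141.584 m² × 1 s = 30.438 m³
30.438 m³ ÷ (0.0283168 m³/ft³) = 1074.91 ft³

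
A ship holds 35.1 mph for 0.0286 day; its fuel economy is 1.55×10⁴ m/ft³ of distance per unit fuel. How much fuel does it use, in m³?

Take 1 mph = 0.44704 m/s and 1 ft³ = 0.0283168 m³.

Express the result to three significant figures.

0.0708 m³

35.1 mph → 15.6911 m/s
0.0286 day → 2471.04 s
d = v × t = 15.6911 × 2471.04 = 38773.3 m
1.55×10⁴ m/ft³ → 547378 m/m³
V = d / (distance per unit fuel) = 38773.3 / 547378 = 0.0708346 m³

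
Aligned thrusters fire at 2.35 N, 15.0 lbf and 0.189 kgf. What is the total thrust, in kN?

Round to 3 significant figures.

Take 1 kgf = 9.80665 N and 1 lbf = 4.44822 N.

2.35 N (already N)
15.0 lbf × 4.44822 = 66.7233 N
0.189 kgf × 9.80665 = 1.85346 N
Total: 2.35 + 66.7233 + 1.85346 = 70.9268 N
In kN: 70.9268 / 1000 = 0.0709268 kN

0.0709 kN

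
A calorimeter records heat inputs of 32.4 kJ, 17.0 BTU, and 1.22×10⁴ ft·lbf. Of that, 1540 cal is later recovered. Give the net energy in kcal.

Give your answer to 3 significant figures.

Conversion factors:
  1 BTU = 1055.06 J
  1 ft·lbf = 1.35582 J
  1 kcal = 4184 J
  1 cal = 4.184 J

14.4 kcal

32.4 kJ × 1000 = 32400 J
17.0 BTU × 1055.06 = 17936 J
1.22×10⁴ ft·lbf × 1.35582 = 16541 J
1540 cal × 4.184 = 6443.36 J
Net: 32400 + 17936 + 16541 − 6443.36 = 60433.6 J
In kcal: 60433.6 / 4184 = 14.444 kcal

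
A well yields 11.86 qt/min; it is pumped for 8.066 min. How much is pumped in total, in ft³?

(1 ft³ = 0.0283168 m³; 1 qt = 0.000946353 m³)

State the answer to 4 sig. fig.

3.197 ft³

11.86 qt/min → 1.87062×10⁻⁴ m³/s
8.066 min → 483.96 s
V = Q × t = 1.87062×10⁻⁴ × 483.96 = 0.0905305 m³
In ft³: 0.0905305 / 0.0283168 = 3.19706 ft³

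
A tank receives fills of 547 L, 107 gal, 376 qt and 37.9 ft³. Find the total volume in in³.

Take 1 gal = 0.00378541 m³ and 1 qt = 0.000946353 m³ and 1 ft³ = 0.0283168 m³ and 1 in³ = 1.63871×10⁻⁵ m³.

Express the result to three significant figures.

547 L × 0.001 = 0.547 m³
107 gal × 0.00378541 = 0.405039 m³
376 qt × 0.000946353 = 0.355829 m³
37.9 ft³ × 0.0283168 = 1.07321 m³
Sum: 0.547 + 0.405039 + 0.355829 + 1.07321 = 2.38108 m³
In in³: 2.38108 / 1.63871×10⁻⁵ = 145302 in³

1.45×10⁵ in³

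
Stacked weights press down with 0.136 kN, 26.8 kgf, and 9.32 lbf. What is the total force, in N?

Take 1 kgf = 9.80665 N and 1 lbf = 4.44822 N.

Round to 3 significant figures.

0.136 kN × 1000 = 136 N
26.8 kgf × 9.80665 = 262.818 N
9.32 lbf × 4.44822 = 41.4574 N
Total: 136 + 262.818 + 41.4574 = 440.275 N

440 N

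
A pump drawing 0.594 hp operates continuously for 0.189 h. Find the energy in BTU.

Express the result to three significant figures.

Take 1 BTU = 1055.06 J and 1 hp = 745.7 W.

286 BTU

0.594 hp × 745.7 = 442.946 W
0.189 h × 3600 = 680.4 s
E = P × t = 442.946 W × 680.4 s = 301380 J
301380 J ÷ (1055.06 J/BTU) = 285.652 BTU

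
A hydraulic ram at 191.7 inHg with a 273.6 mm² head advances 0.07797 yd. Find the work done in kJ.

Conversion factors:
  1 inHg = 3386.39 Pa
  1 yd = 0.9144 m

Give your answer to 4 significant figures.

191.7 inHg → 649171 Pa
273.6 mm² → 2.736×10⁻⁴ m²
F = P × A = 649171 × 2.736×10⁻⁴ = 177.613 N
0.07797 yd → 0.0712958 m
W = F × d = 177.613 × 0.0712958 = 12.6631 J
In kJ: 12.6631 / 1000 = 0.0126631 kJ

0.01266 kJ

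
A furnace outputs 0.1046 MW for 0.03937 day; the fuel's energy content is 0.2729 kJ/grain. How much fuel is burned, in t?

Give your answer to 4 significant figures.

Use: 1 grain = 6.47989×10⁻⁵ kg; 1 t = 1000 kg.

0.1046 MW → 104600 W
0.03937 day → 3401.57 s
E = P × t = 104600 × 3401.57 = 3.55804×10⁸ J
0.2729 kJ/grain → 4.21149×10⁶ J/kg
m = E / e_s = 3.55804×10⁸ / 4.21149×10⁶ = 84.4841 kg
In t: 84.4841 / 1000 = 0.0844841 t

0.08448 t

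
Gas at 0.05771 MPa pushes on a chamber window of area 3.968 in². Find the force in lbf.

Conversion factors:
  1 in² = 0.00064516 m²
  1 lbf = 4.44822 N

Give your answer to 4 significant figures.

0.05771 MPa × 1000000 = 57710 Pa
3.968 in² × 0.00064516 = 0.00255999 m²
F = P × A = 57710 Pa × 0.00255999 m² = 147.737 N
147.737 N ÷ (4.44822 N/lbf) = 33.2126 lbf

33.21 lbf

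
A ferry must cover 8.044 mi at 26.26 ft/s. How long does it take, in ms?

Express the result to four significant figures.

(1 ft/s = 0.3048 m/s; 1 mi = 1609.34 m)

8.044 mi × 1609.34 → 12945.5 m
26.26 ft/s × 0.3048 → 8.00405 m/s
t = d / v = 12945.5 m / 8.00405 m/s = 1617.37 s
1617.37 s ÷ (0.001 s/ms) = 1.61737×10⁶ ms

1.617×10⁶ ms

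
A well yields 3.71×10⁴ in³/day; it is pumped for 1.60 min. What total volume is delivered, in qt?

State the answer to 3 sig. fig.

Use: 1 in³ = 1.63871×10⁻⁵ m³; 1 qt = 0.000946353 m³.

0.714 qt

3.71×10⁴ in³/day → 7.03659×10⁻⁶ m³/s
1.60 min → 96 s
V = Q × t = 7.03659×10⁻⁶ × 96 = 6.75513×10⁻⁴ m³
In qt: 6.75513×10⁻⁴ / 0.000946353 = 0.713807 qt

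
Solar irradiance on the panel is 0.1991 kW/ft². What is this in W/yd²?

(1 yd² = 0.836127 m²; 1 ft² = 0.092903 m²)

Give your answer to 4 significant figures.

1792 W/yd²

0.1991 kW/ft² × 1000 W/kW ÷ 0.092903 m²/ft² = 2143.1 W/m²
2143.1 W/m² × 0.836127 m²/yd² = 1791.9 W/yd²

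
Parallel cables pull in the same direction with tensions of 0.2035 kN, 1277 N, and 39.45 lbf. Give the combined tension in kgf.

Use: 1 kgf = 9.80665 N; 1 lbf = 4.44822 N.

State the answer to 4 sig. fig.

168.9 kgf

0.2035 kN × 1000 = 203.5 N
1277 N (already N)
39.45 lbf × 4.44822 = 175.482 N
Combined: 203.5 + 1277 + 175.482 = 1655.98 N
In kgf: 1655.98 / 9.80665 = 168.863 kgf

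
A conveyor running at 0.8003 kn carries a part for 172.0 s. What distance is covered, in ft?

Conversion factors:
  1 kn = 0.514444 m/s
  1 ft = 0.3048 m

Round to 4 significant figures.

0.8003 kn × 0.514444 → 0.41171 m/s
d = v × t = 0.41171 m/s × 172 s = 70.8141 m
70.8141 m ÷ (0.3048 m/ft) = 232.33 ft

232.3 ft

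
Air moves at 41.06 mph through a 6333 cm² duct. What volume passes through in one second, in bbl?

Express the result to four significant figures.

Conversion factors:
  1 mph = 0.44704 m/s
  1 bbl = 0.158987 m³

41.06 mph × 0.44704 = 18.3555 m/s
6333 cm² × 0.0001 = 0.6333 m²
V = v × A × t = 18.3555 m/s × 0.6333 m² × 1 s = 11.6245 m³
11.6245 m³ ÷ (0.158987 m³/bbl) = 73.116 bbl

73.12 bbl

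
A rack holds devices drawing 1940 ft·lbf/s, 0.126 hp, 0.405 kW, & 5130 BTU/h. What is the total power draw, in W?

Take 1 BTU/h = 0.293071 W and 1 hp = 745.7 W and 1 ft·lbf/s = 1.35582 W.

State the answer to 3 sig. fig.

1940 ft·lbf/s × 1.35582 → 2630.29 W
0.126 hp × 745.7 → 93.9582 W
0.405 kW × 1000 → 405 W
5130 BTU/h × 0.293071 → 1503.45 W
Sum: 2630.29 + 93.9582 + 405 + 1503.45 = 4632.7 W

4630 W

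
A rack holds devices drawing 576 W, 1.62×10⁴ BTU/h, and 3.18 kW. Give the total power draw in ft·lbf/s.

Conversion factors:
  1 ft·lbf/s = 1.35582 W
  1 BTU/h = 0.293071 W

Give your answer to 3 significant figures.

576 W (already W)
1.62×10⁴ BTU/h × 0.293071 → 4747.75 W
3.18 kW × 1000 → 3180 W
Total: 576 + 4747.75 + 3180 = 8503.75 W
In ft·lbf/s: 8503.75 / 1.35582 = 6272.03 ft·lbf/s

6270 ft·lbf/s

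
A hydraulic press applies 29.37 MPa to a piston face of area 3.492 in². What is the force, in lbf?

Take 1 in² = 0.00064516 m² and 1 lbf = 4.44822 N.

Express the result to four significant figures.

29.37 MPa × 1000000 → 2.937×10⁷ Pa
3.492 in² × 0.00064516 → 0.0022529 m²
F = P × A = 2.937×10⁷ Pa × 0.0022529 m² = 66167.7 N
66167.7 N ÷ (4.44822 N/lbf) = 14875.1 lbf

1.488×10⁴ lbf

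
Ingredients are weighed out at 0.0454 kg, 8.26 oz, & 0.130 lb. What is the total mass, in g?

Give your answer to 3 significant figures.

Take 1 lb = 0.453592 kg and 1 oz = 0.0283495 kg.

0.0454 kg (already kg)
8.26 oz × 0.0283495 = 0.234167 kg
0.130 lb × 0.453592 = 0.058967 kg
Total: 0.0454 + 0.234167 + 0.058967 = 0.338534 kg
In g: 0.338534 / 0.001 = 338.534 g

339 g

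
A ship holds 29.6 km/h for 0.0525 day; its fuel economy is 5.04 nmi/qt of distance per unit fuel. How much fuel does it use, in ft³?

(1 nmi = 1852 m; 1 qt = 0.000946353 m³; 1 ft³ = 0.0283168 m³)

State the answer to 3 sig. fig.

29.6 km/h → 8.22222 m/s
0.0525 day → 4536 s
d = v × t = 8.22222 × 4536 = 37296 m
5.04 nmi/qt → 9.86321×10⁶ m/m³
V = d / (distance per unit fuel) = 37296 / 9.86321×10⁶ = 0.00378132 m³
In ft³: 0.00378132 / 0.0283168 = 0.133536 ft³

0.134 ft³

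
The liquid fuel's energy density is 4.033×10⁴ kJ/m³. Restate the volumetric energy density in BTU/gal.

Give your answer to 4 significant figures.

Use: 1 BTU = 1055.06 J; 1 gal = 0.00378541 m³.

144.7 BTU/gal

4.033×10⁴ kJ/m³ × 1000 J/kJ = 4.033×10⁷ J/m³
4.033×10⁷ J/m³ ÷ 1055.06 J/BTU × 0.00378541 m³/gal = 144.698 BTU/gal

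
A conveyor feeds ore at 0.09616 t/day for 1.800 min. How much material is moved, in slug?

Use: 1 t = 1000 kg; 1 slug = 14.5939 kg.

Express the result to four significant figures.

0.008236 slug

0.09616 t/day → 0.00111296 kg/s
1.800 min → 108 s
m = ṁ × t = 0.00111296 × 108 = 0.1202 kg
In slug: 0.1202 / 14.5939 = 0.00823632 slug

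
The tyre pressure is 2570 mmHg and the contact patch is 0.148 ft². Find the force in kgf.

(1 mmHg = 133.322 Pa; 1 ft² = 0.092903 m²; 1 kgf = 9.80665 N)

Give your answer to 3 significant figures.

2570 mmHg × 133.322 = 342638 Pa
0.148 ft² × 0.092903 = 0.0137496 m²
F = P × A = 342638 Pa × 0.0137496 m² = 4711.14 N
4711.14 N ÷ (9.80665 N/kgf) = 480.403 kgf

480 kgf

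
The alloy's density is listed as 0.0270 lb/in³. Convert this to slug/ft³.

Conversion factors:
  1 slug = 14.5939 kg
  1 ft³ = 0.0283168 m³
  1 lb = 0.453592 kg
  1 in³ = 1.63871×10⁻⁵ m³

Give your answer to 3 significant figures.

1.45 slug/ft³

0.0270 lb/in³ × 0.453592 kg/lb ÷ 1.63871×10⁻⁵ m³/in³ = 747.355 kg/m³
747.355 kg/m³ ÷ 14.5939 kg/slug × 0.0283168 m³/ft³ = 1.45011 slug/ft³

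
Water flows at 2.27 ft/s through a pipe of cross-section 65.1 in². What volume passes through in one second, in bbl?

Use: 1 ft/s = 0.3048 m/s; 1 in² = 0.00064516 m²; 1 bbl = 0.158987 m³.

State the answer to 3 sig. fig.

2.27 ft/s × 0.3048 → 0.691896 m/s
65.1 in² × 0.00064516 → 0.0419999 m²
V = v × A × t = 0.691896 m/s × 0.0419999 m² × 1 s = 0.0290596 m³
0.0290596 m³ ÷ (0.158987 m³/bbl) = 0.18278 bbl

0.183 bbl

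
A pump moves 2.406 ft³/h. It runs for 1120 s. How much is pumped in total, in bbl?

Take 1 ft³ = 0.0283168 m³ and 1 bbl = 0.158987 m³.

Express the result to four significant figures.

0.1333 bbl

2.406 ft³/h → 1.89251×10⁻⁵ m³/s
V = Q × t = 1.89251×10⁻⁵ × 1120 = 0.0211961 m³
In bbl: 0.0211961 / 0.158987 = 0.13332 bbl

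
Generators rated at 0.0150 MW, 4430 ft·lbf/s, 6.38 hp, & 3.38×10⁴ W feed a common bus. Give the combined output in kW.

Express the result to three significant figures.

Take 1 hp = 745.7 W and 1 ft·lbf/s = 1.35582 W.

0.0150 MW × 1000000 = 15000 W
4430 ft·lbf/s × 1.35582 = 6006.28 W
6.38 hp × 745.7 = 4757.57 W
3.38×10⁴ W (already W)
Total: 15000 + 6006.28 + 4757.57 + 33800 = 59563.8 W
In kW: 59563.8 / 1000 = 59.5638 kW

59.6 kW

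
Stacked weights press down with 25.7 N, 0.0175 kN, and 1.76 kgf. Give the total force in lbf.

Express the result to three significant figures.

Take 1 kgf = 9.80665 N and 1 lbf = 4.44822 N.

13.6 lbf

25.7 N (already N)
0.0175 kN × 1000 → 17.5 N
1.76 kgf × 9.80665 → 17.2597 N
Combined: 25.7 + 17.5 + 17.2597 = 60.4597 N
In lbf: 60.4597 / 4.44822 = 13.5919 lbf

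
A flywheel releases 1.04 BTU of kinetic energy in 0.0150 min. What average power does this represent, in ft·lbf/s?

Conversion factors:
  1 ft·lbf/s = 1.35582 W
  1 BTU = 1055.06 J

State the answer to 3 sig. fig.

1.04 BTU × 1055.06 → 1097.26 J
0.0150 min × 60 → 0.9 s
P = E / t = 1097.26 J / 0.9 s = 1219.18 W
1219.18 W ÷ (1.35582 W/ft·lbf/s) = 899.22 ft·lbf/s

899 ft·lbf/s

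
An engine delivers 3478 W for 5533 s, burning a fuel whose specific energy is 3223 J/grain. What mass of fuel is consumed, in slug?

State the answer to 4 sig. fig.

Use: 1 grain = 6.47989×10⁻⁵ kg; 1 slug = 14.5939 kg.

0.02651 slug

E = P × t = 3478 × 5533 = 1.92438×10⁷ J
3223 J/grain → 4.97385×10⁷ J/kg
m = E / e_s = 1.92438×10⁷ / 4.97385×10⁷ = 0.386899 kg
In slug: 0.386899 / 14.5939 = 0.026511 slug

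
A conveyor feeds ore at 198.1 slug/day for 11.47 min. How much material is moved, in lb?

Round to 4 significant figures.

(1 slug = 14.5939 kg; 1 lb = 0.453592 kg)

198.1 slug/day → 0.0334612 kg/s
11.47 min → 688.2 s
m = ṁ × t = 0.0334612 × 688.2 = 23.028 kg
In lb: 23.028 / 0.453592 = 50.7681 lb

50.77 lb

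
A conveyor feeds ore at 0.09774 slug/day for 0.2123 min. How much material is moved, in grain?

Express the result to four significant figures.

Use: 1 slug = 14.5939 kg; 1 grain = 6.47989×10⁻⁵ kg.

0.09774 slug/day → 1.65093×10⁻⁵ kg/s
0.2123 min → 12.738 s
m = ṁ × t = 1.65093×10⁻⁵ × 12.738 = 2.10295×10⁻⁴ kg
In grain: 2.10295×10⁻⁴ / 6.47989×10⁻⁵ = 3.24535 grain

3.245 grain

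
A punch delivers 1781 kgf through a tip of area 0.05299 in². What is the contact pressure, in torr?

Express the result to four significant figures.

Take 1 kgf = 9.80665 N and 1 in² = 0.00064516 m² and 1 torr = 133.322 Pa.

3.832×10⁶ torr

1781 kgf × 9.80665 = 17465.6 N
0.05299 in² × 0.00064516 = 3.4187×10⁻⁵ m²
P = F / A = 17465.6 N / 3.4187×10⁻⁵ m² = 5.10884×10⁸ Pa
5.10884×10⁸ Pa ÷ (133.322 Pa/torr) = 3.83196×10⁶ torr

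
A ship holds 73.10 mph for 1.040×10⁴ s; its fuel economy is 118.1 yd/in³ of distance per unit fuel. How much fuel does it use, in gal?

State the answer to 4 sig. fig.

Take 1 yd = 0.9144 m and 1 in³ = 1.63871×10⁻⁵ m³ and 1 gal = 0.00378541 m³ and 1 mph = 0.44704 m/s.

73.10 mph → 32.6786 m/s
d = v × t = 32.6786 × 10400 = 339857 m
118.1 yd/in³ → 6.58998×10⁶ m/m³
V = d / (distance per unit fuel) = 339857 / 6.58998×10⁶ = 0.0515718 m³
In gal: 0.0515718 / 0.00378541 = 13.6238 gal

13.62 gal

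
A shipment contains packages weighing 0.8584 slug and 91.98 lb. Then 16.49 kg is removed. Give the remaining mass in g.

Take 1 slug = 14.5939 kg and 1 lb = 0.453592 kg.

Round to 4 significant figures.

0.8584 slug × 14.5939 = 12.5274 kg
91.98 lb × 0.453592 = 41.7214 kg
16.49 kg (already kg)
Net: 12.5274 + 41.7214 − 16.49 = 37.7588 kg
In g: 37.7588 / 0.001 = 37758.8 g

3.776×10⁴ g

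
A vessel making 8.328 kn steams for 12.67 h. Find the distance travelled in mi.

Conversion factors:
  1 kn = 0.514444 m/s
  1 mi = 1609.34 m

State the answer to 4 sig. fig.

8.328 kn × 0.514444 → 4.28429 m/s
12.67 h × 3600 → 45612 s
d = v × t = 4.28429 m/s × 45612 s = 195415 m
195415 m ÷ (1609.34 m/mi) = 121.426 mi

121.4 mi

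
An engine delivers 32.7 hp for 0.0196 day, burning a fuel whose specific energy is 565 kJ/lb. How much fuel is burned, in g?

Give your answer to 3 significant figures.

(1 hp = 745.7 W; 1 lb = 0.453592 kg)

3.32×10⁴ g

32.7 hp → 24384.4 W
0.0196 day → 1693.44 s
E = P × t = 24384.4 × 1693.44 = 4.12935×10⁷ J
565 kJ/lb → 1.24561×10⁶ J/kg
m = E / e_s = 4.12935×10⁷ / 1.24561×10⁶ = 33.1512 kg
In g: 33.1512 / 0.001 = 33151.2 g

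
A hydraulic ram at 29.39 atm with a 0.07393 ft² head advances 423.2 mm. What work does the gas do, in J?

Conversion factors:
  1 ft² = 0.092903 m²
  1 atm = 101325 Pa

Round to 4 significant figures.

8656 J

29.39 atm → 2.97794×10⁶ Pa
0.07393 ft² → 0.00686832 m²
F = P × A = 2.97794×10⁶ × 0.00686832 = 20453.4 N
423.2 mm → 0.4232 m
W = F × d = 20453.4 × 0.4232 = 8655.88 J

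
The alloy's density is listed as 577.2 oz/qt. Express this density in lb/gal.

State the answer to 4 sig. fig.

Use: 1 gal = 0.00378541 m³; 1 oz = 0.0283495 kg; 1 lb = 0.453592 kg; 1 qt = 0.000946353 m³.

577.2 oz/qt × 0.0283495 kg/oz ÷ 0.000946353 m³/qt = 17290.9 kg/m³
17290.9 kg/m³ ÷ 0.453592 kg/lb × 0.00378541 m³/gal = 144.3 lb/gal

144.3 lb/gal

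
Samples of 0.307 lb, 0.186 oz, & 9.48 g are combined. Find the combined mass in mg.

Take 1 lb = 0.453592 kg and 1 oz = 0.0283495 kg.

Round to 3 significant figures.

0.307 lb × 0.453592 = 0.139253 kg
0.186 oz × 0.0283495 = 0.00527301 kg
9.48 g × 0.001 = 0.00948 kg
Sum: 0.139253 + 0.00527301 + 0.00948 = 0.154006 kg
In mg: 0.154006 / 10⁻⁶ = 154006 mg

1.54×10⁵ mg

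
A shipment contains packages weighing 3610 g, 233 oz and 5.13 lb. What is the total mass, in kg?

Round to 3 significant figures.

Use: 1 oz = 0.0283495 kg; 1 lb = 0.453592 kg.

12.5 kg

3610 g × 0.001 = 3.61 kg
233 oz × 0.0283495 = 6.60543 kg
5.13 lb × 0.453592 = 2.32693 kg
Sum: 3.61 + 6.60543 + 2.32693 = 12.5424 kg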